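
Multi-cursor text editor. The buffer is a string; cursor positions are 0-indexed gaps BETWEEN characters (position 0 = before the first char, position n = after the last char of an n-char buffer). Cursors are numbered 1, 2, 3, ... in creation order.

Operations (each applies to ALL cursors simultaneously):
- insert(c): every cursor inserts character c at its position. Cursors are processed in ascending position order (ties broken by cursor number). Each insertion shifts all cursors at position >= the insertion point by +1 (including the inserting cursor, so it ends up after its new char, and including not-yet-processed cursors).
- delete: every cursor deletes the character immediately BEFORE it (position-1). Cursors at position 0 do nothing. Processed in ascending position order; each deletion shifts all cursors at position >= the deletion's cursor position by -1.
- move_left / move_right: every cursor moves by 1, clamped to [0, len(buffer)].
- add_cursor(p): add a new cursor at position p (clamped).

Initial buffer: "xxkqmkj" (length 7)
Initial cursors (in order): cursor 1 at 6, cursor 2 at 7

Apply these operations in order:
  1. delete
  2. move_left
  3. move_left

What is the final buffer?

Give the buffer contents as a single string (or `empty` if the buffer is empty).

After op 1 (delete): buffer="xxkqm" (len 5), cursors c1@5 c2@5, authorship .....
After op 2 (move_left): buffer="xxkqm" (len 5), cursors c1@4 c2@4, authorship .....
After op 3 (move_left): buffer="xxkqm" (len 5), cursors c1@3 c2@3, authorship .....

Answer: xxkqm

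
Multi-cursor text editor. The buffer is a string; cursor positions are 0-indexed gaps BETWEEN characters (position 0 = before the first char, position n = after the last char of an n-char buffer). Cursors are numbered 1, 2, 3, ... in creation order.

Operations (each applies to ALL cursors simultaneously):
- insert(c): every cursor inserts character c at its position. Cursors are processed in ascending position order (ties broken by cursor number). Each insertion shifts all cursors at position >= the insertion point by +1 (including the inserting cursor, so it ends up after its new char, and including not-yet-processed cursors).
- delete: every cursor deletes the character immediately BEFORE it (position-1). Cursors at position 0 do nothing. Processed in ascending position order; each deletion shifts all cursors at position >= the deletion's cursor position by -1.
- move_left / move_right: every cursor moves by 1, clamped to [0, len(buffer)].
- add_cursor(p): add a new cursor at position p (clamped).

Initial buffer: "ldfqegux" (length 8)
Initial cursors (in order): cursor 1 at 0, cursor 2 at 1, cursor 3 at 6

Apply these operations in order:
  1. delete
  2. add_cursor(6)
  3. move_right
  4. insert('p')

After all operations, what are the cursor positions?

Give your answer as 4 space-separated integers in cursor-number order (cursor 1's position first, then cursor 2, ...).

After op 1 (delete): buffer="dfqeux" (len 6), cursors c1@0 c2@0 c3@4, authorship ......
After op 2 (add_cursor(6)): buffer="dfqeux" (len 6), cursors c1@0 c2@0 c3@4 c4@6, authorship ......
After op 3 (move_right): buffer="dfqeux" (len 6), cursors c1@1 c2@1 c3@5 c4@6, authorship ......
After op 4 (insert('p')): buffer="dppfqeupxp" (len 10), cursors c1@3 c2@3 c3@8 c4@10, authorship .12....3.4

Answer: 3 3 8 10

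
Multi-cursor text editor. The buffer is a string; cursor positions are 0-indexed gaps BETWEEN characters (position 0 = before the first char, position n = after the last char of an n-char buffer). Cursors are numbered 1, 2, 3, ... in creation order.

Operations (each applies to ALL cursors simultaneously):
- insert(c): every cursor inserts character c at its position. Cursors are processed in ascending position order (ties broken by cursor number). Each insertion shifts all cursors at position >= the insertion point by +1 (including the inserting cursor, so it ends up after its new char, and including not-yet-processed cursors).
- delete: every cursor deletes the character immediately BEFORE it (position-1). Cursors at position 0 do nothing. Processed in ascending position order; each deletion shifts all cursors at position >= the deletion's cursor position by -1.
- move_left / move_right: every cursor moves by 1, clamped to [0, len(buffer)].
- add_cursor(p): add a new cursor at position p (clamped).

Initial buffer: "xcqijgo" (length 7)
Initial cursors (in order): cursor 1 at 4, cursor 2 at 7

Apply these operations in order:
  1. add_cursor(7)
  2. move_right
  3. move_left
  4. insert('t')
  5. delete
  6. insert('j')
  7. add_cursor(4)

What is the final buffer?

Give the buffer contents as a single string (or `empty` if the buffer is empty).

Answer: xcqijjgjjo

Derivation:
After op 1 (add_cursor(7)): buffer="xcqijgo" (len 7), cursors c1@4 c2@7 c3@7, authorship .......
After op 2 (move_right): buffer="xcqijgo" (len 7), cursors c1@5 c2@7 c3@7, authorship .......
After op 3 (move_left): buffer="xcqijgo" (len 7), cursors c1@4 c2@6 c3@6, authorship .......
After op 4 (insert('t')): buffer="xcqitjgtto" (len 10), cursors c1@5 c2@9 c3@9, authorship ....1..23.
After op 5 (delete): buffer="xcqijgo" (len 7), cursors c1@4 c2@6 c3@6, authorship .......
After op 6 (insert('j')): buffer="xcqijjgjjo" (len 10), cursors c1@5 c2@9 c3@9, authorship ....1..23.
After op 7 (add_cursor(4)): buffer="xcqijjgjjo" (len 10), cursors c4@4 c1@5 c2@9 c3@9, authorship ....1..23.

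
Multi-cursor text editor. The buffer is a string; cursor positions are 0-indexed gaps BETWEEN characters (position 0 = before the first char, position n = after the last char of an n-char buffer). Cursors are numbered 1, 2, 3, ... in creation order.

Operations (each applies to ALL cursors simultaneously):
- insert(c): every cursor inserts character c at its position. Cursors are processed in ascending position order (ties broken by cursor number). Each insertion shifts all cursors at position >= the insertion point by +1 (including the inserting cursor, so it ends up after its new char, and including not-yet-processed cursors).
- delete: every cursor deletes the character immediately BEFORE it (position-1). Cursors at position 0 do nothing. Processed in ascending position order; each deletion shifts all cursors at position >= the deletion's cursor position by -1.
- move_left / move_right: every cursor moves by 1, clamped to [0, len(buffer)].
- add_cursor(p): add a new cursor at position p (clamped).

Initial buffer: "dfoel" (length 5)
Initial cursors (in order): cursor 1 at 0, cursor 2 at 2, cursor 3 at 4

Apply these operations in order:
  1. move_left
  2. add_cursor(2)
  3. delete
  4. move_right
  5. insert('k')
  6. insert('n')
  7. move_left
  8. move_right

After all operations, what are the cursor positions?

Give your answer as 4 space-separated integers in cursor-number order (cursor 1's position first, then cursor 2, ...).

Answer: 9 9 9 9

Derivation:
After op 1 (move_left): buffer="dfoel" (len 5), cursors c1@0 c2@1 c3@3, authorship .....
After op 2 (add_cursor(2)): buffer="dfoel" (len 5), cursors c1@0 c2@1 c4@2 c3@3, authorship .....
After op 3 (delete): buffer="el" (len 2), cursors c1@0 c2@0 c3@0 c4@0, authorship ..
After op 4 (move_right): buffer="el" (len 2), cursors c1@1 c2@1 c3@1 c4@1, authorship ..
After op 5 (insert('k')): buffer="ekkkkl" (len 6), cursors c1@5 c2@5 c3@5 c4@5, authorship .1234.
After op 6 (insert('n')): buffer="ekkkknnnnl" (len 10), cursors c1@9 c2@9 c3@9 c4@9, authorship .12341234.
After op 7 (move_left): buffer="ekkkknnnnl" (len 10), cursors c1@8 c2@8 c3@8 c4@8, authorship .12341234.
After op 8 (move_right): buffer="ekkkknnnnl" (len 10), cursors c1@9 c2@9 c3@9 c4@9, authorship .12341234.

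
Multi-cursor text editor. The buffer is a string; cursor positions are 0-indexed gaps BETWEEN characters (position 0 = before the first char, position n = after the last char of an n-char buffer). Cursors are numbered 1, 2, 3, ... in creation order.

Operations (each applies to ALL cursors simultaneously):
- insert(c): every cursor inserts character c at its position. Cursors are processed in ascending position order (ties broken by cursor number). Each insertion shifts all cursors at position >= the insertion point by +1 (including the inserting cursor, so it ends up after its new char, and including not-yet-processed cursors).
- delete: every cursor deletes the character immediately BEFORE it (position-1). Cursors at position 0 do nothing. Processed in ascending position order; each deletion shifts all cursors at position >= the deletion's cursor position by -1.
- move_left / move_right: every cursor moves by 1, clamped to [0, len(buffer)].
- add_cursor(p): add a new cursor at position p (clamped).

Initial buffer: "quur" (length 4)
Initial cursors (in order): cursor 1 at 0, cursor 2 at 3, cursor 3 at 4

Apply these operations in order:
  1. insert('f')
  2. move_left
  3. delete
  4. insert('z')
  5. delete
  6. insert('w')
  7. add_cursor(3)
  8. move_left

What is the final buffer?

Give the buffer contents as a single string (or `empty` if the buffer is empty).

After op 1 (insert('f')): buffer="fquufrf" (len 7), cursors c1@1 c2@5 c3@7, authorship 1...2.3
After op 2 (move_left): buffer="fquufrf" (len 7), cursors c1@0 c2@4 c3@6, authorship 1...2.3
After op 3 (delete): buffer="fquff" (len 5), cursors c1@0 c2@3 c3@4, authorship 1..23
After op 4 (insert('z')): buffer="zfquzfzf" (len 8), cursors c1@1 c2@5 c3@7, authorship 11..2233
After op 5 (delete): buffer="fquff" (len 5), cursors c1@0 c2@3 c3@4, authorship 1..23
After op 6 (insert('w')): buffer="wfquwfwf" (len 8), cursors c1@1 c2@5 c3@7, authorship 11..2233
After op 7 (add_cursor(3)): buffer="wfquwfwf" (len 8), cursors c1@1 c4@3 c2@5 c3@7, authorship 11..2233
After op 8 (move_left): buffer="wfquwfwf" (len 8), cursors c1@0 c4@2 c2@4 c3@6, authorship 11..2233

Answer: wfquwfwf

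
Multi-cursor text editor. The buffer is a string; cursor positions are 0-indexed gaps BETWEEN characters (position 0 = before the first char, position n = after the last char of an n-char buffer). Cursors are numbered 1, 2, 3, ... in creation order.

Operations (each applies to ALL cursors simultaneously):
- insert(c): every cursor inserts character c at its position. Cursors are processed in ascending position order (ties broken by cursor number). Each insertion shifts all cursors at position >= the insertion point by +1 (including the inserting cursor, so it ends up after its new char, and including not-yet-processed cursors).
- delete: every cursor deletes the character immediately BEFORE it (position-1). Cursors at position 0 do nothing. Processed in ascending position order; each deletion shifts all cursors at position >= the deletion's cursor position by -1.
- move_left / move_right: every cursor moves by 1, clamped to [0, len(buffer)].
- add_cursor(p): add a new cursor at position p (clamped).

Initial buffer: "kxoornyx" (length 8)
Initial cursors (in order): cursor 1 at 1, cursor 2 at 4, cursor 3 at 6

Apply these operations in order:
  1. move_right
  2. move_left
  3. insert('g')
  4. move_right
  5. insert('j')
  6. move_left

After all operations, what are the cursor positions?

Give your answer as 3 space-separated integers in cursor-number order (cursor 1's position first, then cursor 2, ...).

Answer: 3 8 12

Derivation:
After op 1 (move_right): buffer="kxoornyx" (len 8), cursors c1@2 c2@5 c3@7, authorship ........
After op 2 (move_left): buffer="kxoornyx" (len 8), cursors c1@1 c2@4 c3@6, authorship ........
After op 3 (insert('g')): buffer="kgxoogrngyx" (len 11), cursors c1@2 c2@6 c3@9, authorship .1...2..3..
After op 4 (move_right): buffer="kgxoogrngyx" (len 11), cursors c1@3 c2@7 c3@10, authorship .1...2..3..
After op 5 (insert('j')): buffer="kgxjoogrjngyjx" (len 14), cursors c1@4 c2@9 c3@13, authorship .1.1..2.2.3.3.
After op 6 (move_left): buffer="kgxjoogrjngyjx" (len 14), cursors c1@3 c2@8 c3@12, authorship .1.1..2.2.3.3.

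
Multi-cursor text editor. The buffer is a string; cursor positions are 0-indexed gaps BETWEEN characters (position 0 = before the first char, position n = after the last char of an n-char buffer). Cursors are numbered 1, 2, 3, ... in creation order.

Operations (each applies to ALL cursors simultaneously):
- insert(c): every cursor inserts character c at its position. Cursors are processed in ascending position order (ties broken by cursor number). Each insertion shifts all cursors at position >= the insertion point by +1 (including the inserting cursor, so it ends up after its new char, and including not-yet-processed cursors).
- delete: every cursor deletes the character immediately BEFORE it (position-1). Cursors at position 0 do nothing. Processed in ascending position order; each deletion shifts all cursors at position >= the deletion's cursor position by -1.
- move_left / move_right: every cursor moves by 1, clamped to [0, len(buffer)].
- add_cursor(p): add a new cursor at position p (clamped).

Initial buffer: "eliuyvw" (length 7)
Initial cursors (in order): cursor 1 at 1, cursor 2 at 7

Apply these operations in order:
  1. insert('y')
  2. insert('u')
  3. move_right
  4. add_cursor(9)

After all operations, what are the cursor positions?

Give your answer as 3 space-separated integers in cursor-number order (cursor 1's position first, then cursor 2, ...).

Answer: 4 11 9

Derivation:
After op 1 (insert('y')): buffer="eyliuyvwy" (len 9), cursors c1@2 c2@9, authorship .1......2
After op 2 (insert('u')): buffer="eyuliuyvwyu" (len 11), cursors c1@3 c2@11, authorship .11......22
After op 3 (move_right): buffer="eyuliuyvwyu" (len 11), cursors c1@4 c2@11, authorship .11......22
After op 4 (add_cursor(9)): buffer="eyuliuyvwyu" (len 11), cursors c1@4 c3@9 c2@11, authorship .11......22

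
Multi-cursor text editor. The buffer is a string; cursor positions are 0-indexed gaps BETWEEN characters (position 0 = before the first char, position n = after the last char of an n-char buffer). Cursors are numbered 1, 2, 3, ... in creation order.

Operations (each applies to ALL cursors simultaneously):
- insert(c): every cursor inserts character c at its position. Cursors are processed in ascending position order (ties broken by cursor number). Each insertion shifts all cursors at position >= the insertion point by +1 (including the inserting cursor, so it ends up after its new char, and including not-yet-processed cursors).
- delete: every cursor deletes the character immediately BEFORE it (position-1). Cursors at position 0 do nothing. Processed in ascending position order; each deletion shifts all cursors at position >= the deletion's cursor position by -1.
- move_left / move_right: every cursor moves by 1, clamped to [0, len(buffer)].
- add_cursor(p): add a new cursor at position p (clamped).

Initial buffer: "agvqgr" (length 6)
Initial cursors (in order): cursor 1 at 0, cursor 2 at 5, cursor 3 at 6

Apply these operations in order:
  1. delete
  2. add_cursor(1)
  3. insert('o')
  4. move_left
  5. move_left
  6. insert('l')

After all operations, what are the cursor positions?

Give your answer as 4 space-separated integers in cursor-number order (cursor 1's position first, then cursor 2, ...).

After op 1 (delete): buffer="agvq" (len 4), cursors c1@0 c2@4 c3@4, authorship ....
After op 2 (add_cursor(1)): buffer="agvq" (len 4), cursors c1@0 c4@1 c2@4 c3@4, authorship ....
After op 3 (insert('o')): buffer="oaogvqoo" (len 8), cursors c1@1 c4@3 c2@8 c3@8, authorship 1.4...23
After op 4 (move_left): buffer="oaogvqoo" (len 8), cursors c1@0 c4@2 c2@7 c3@7, authorship 1.4...23
After op 5 (move_left): buffer="oaogvqoo" (len 8), cursors c1@0 c4@1 c2@6 c3@6, authorship 1.4...23
After op 6 (insert('l')): buffer="lolaogvqlloo" (len 12), cursors c1@1 c4@3 c2@10 c3@10, authorship 114.4...2323

Answer: 1 10 10 3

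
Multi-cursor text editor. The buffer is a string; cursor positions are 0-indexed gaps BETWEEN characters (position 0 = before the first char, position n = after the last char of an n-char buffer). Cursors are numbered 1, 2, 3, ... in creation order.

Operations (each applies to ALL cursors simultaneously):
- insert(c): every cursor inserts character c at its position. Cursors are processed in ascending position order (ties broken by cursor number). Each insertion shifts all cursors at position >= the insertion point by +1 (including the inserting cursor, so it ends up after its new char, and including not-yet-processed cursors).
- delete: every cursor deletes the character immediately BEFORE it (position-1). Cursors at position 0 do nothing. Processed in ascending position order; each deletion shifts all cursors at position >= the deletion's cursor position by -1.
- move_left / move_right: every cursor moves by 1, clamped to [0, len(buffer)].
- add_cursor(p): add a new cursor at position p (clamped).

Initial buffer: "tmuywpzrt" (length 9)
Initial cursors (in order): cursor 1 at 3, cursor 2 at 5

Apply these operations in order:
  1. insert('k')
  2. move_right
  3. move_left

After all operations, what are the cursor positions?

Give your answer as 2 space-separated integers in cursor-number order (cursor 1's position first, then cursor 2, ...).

After op 1 (insert('k')): buffer="tmukywkpzrt" (len 11), cursors c1@4 c2@7, authorship ...1..2....
After op 2 (move_right): buffer="tmukywkpzrt" (len 11), cursors c1@5 c2@8, authorship ...1..2....
After op 3 (move_left): buffer="tmukywkpzrt" (len 11), cursors c1@4 c2@7, authorship ...1..2....

Answer: 4 7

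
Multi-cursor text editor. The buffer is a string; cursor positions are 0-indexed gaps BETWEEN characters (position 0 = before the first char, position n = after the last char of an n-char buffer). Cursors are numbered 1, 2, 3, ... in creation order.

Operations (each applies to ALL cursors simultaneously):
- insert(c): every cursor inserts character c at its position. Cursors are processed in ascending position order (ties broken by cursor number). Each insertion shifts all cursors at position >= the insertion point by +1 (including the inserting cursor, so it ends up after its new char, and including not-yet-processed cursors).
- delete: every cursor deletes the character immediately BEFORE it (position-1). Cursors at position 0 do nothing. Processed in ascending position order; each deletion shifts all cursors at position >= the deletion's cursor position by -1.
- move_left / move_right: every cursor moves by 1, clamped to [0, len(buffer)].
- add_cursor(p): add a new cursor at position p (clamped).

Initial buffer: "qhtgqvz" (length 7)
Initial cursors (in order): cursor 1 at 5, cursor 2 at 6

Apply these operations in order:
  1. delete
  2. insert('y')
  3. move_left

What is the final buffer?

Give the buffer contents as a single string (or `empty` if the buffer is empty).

Answer: qhtgyyz

Derivation:
After op 1 (delete): buffer="qhtgz" (len 5), cursors c1@4 c2@4, authorship .....
After op 2 (insert('y')): buffer="qhtgyyz" (len 7), cursors c1@6 c2@6, authorship ....12.
After op 3 (move_left): buffer="qhtgyyz" (len 7), cursors c1@5 c2@5, authorship ....12.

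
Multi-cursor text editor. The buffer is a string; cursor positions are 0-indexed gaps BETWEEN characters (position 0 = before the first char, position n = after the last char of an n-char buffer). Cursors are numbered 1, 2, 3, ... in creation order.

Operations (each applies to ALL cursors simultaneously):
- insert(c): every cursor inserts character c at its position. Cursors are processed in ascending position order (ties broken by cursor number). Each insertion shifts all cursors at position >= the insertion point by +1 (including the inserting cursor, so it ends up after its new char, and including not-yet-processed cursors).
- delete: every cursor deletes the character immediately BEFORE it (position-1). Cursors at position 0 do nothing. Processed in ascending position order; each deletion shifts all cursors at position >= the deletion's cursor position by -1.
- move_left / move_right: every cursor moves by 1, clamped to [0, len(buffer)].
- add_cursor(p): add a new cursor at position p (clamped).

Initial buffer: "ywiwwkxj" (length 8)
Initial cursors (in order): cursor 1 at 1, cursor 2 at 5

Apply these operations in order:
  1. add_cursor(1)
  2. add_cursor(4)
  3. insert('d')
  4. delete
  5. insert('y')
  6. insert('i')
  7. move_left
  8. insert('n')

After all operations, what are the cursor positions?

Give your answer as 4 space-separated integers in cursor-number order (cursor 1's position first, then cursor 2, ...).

Answer: 6 16 6 12

Derivation:
After op 1 (add_cursor(1)): buffer="ywiwwkxj" (len 8), cursors c1@1 c3@1 c2@5, authorship ........
After op 2 (add_cursor(4)): buffer="ywiwwkxj" (len 8), cursors c1@1 c3@1 c4@4 c2@5, authorship ........
After op 3 (insert('d')): buffer="yddwiwdwdkxj" (len 12), cursors c1@3 c3@3 c4@7 c2@9, authorship .13...4.2...
After op 4 (delete): buffer="ywiwwkxj" (len 8), cursors c1@1 c3@1 c4@4 c2@5, authorship ........
After op 5 (insert('y')): buffer="yyywiwywykxj" (len 12), cursors c1@3 c3@3 c4@7 c2@9, authorship .13...4.2...
After op 6 (insert('i')): buffer="yyyiiwiwyiwyikxj" (len 16), cursors c1@5 c3@5 c4@10 c2@13, authorship .1313...44.22...
After op 7 (move_left): buffer="yyyiiwiwyiwyikxj" (len 16), cursors c1@4 c3@4 c4@9 c2@12, authorship .1313...44.22...
After op 8 (insert('n')): buffer="yyyinniwiwyniwynikxj" (len 20), cursors c1@6 c3@6 c4@12 c2@16, authorship .131133...444.222...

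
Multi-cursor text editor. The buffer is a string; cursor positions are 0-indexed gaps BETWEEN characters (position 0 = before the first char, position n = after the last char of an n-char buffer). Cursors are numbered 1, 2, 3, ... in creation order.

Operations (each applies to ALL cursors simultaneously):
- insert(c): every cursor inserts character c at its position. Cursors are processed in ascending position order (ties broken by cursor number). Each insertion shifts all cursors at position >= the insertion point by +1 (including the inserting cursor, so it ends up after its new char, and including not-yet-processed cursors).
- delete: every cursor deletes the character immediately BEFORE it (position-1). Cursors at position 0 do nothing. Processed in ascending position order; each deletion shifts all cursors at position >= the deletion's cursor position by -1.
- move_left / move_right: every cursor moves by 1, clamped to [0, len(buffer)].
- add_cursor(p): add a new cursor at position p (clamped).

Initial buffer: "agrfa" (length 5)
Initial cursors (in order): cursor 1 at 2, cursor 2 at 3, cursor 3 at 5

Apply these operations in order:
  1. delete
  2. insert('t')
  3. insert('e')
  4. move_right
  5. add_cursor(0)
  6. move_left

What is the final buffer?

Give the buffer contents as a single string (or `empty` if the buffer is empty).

Answer: atteefte

Derivation:
After op 1 (delete): buffer="af" (len 2), cursors c1@1 c2@1 c3@2, authorship ..
After op 2 (insert('t')): buffer="attft" (len 5), cursors c1@3 c2@3 c3@5, authorship .12.3
After op 3 (insert('e')): buffer="atteefte" (len 8), cursors c1@5 c2@5 c3@8, authorship .1212.33
After op 4 (move_right): buffer="atteefte" (len 8), cursors c1@6 c2@6 c3@8, authorship .1212.33
After op 5 (add_cursor(0)): buffer="atteefte" (len 8), cursors c4@0 c1@6 c2@6 c3@8, authorship .1212.33
After op 6 (move_left): buffer="atteefte" (len 8), cursors c4@0 c1@5 c2@5 c3@7, authorship .1212.33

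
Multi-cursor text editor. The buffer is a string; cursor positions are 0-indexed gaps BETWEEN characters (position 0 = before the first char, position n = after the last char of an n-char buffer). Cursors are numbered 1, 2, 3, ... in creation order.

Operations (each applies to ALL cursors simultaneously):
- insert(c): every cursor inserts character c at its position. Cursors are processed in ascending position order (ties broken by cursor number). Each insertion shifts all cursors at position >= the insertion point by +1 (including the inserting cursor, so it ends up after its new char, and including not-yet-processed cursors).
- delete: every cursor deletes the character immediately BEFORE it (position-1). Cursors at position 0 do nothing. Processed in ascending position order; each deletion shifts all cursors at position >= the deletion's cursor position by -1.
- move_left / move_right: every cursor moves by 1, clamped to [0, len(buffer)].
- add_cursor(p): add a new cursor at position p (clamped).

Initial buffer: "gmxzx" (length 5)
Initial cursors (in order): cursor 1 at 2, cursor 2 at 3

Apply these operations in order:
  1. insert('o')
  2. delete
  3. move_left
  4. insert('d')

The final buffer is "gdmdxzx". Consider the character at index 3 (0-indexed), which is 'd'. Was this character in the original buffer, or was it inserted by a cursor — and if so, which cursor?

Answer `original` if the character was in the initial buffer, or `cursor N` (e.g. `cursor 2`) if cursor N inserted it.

After op 1 (insert('o')): buffer="gmoxozx" (len 7), cursors c1@3 c2@5, authorship ..1.2..
After op 2 (delete): buffer="gmxzx" (len 5), cursors c1@2 c2@3, authorship .....
After op 3 (move_left): buffer="gmxzx" (len 5), cursors c1@1 c2@2, authorship .....
After op 4 (insert('d')): buffer="gdmdxzx" (len 7), cursors c1@2 c2@4, authorship .1.2...
Authorship (.=original, N=cursor N): . 1 . 2 . . .
Index 3: author = 2

Answer: cursor 2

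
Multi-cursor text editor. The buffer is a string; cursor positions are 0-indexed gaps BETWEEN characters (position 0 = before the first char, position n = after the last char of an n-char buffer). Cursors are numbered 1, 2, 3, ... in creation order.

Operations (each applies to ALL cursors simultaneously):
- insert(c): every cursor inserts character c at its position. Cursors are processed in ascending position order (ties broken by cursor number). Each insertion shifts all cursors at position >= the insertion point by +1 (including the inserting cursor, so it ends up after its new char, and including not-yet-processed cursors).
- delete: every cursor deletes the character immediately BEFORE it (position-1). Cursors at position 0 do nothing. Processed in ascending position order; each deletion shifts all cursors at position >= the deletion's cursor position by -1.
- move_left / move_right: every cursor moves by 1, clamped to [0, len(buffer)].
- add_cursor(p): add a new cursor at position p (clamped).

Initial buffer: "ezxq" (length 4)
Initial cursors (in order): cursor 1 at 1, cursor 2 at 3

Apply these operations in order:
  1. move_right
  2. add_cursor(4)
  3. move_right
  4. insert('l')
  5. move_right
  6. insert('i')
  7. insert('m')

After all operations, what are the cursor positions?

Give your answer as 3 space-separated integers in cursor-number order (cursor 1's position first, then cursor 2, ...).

After op 1 (move_right): buffer="ezxq" (len 4), cursors c1@2 c2@4, authorship ....
After op 2 (add_cursor(4)): buffer="ezxq" (len 4), cursors c1@2 c2@4 c3@4, authorship ....
After op 3 (move_right): buffer="ezxq" (len 4), cursors c1@3 c2@4 c3@4, authorship ....
After op 4 (insert('l')): buffer="ezxlqll" (len 7), cursors c1@4 c2@7 c3@7, authorship ...1.23
After op 5 (move_right): buffer="ezxlqll" (len 7), cursors c1@5 c2@7 c3@7, authorship ...1.23
After op 6 (insert('i')): buffer="ezxlqillii" (len 10), cursors c1@6 c2@10 c3@10, authorship ...1.12323
After op 7 (insert('m')): buffer="ezxlqimlliimm" (len 13), cursors c1@7 c2@13 c3@13, authorship ...1.11232323

Answer: 7 13 13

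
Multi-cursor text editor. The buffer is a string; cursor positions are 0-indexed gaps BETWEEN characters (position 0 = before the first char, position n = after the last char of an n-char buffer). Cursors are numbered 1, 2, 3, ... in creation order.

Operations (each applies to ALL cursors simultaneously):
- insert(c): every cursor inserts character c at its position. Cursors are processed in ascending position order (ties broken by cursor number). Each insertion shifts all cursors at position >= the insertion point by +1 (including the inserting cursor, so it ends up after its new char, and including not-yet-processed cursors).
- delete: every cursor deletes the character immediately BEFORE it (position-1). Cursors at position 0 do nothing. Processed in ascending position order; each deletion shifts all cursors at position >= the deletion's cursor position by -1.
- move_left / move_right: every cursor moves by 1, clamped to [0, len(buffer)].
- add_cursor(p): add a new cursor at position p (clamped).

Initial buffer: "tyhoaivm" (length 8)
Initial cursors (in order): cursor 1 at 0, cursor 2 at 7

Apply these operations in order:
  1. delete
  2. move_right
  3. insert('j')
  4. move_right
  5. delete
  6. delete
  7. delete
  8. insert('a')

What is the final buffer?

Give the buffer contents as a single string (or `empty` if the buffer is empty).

After op 1 (delete): buffer="tyhoaim" (len 7), cursors c1@0 c2@6, authorship .......
After op 2 (move_right): buffer="tyhoaim" (len 7), cursors c1@1 c2@7, authorship .......
After op 3 (insert('j')): buffer="tjyhoaimj" (len 9), cursors c1@2 c2@9, authorship .1......2
After op 4 (move_right): buffer="tjyhoaimj" (len 9), cursors c1@3 c2@9, authorship .1......2
After op 5 (delete): buffer="tjhoaim" (len 7), cursors c1@2 c2@7, authorship .1.....
After op 6 (delete): buffer="thoai" (len 5), cursors c1@1 c2@5, authorship .....
After op 7 (delete): buffer="hoa" (len 3), cursors c1@0 c2@3, authorship ...
After op 8 (insert('a')): buffer="ahoaa" (len 5), cursors c1@1 c2@5, authorship 1...2

Answer: ahoaa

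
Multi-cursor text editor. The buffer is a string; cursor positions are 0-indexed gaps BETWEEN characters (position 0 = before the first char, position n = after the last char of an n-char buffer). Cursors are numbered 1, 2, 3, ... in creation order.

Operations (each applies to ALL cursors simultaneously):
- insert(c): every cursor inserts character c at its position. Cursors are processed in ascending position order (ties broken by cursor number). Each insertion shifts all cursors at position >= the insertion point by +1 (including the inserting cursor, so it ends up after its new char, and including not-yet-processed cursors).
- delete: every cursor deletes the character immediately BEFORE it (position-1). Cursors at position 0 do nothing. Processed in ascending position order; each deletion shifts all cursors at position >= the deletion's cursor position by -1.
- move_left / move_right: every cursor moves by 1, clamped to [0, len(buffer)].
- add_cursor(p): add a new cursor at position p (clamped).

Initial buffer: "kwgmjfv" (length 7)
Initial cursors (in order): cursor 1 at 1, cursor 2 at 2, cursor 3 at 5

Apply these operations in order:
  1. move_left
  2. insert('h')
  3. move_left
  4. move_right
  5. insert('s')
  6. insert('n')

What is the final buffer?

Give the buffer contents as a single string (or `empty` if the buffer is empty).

After op 1 (move_left): buffer="kwgmjfv" (len 7), cursors c1@0 c2@1 c3@4, authorship .......
After op 2 (insert('h')): buffer="hkhwgmhjfv" (len 10), cursors c1@1 c2@3 c3@7, authorship 1.2...3...
After op 3 (move_left): buffer="hkhwgmhjfv" (len 10), cursors c1@0 c2@2 c3@6, authorship 1.2...3...
After op 4 (move_right): buffer="hkhwgmhjfv" (len 10), cursors c1@1 c2@3 c3@7, authorship 1.2...3...
After op 5 (insert('s')): buffer="hskhswgmhsjfv" (len 13), cursors c1@2 c2@5 c3@10, authorship 11.22...33...
After op 6 (insert('n')): buffer="hsnkhsnwgmhsnjfv" (len 16), cursors c1@3 c2@7 c3@13, authorship 111.222...333...

Answer: hsnkhsnwgmhsnjfv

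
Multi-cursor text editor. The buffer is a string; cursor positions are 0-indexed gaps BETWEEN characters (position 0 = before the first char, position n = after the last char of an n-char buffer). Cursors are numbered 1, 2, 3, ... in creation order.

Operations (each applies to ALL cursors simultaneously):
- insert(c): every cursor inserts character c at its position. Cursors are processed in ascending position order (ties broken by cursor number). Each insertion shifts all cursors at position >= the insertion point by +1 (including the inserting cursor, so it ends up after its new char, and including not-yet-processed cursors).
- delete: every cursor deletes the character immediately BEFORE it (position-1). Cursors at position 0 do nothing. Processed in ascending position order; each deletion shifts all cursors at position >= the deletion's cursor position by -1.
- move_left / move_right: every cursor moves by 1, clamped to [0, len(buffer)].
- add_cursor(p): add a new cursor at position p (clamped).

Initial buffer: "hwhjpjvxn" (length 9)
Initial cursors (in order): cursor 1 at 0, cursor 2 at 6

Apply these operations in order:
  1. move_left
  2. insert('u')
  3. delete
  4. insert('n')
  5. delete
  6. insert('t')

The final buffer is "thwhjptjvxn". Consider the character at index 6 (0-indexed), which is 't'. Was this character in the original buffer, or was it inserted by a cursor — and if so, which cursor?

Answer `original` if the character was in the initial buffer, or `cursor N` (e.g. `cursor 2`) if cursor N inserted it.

After op 1 (move_left): buffer="hwhjpjvxn" (len 9), cursors c1@0 c2@5, authorship .........
After op 2 (insert('u')): buffer="uhwhjpujvxn" (len 11), cursors c1@1 c2@7, authorship 1.....2....
After op 3 (delete): buffer="hwhjpjvxn" (len 9), cursors c1@0 c2@5, authorship .........
After op 4 (insert('n')): buffer="nhwhjpnjvxn" (len 11), cursors c1@1 c2@7, authorship 1.....2....
After op 5 (delete): buffer="hwhjpjvxn" (len 9), cursors c1@0 c2@5, authorship .........
After op 6 (insert('t')): buffer="thwhjptjvxn" (len 11), cursors c1@1 c2@7, authorship 1.....2....
Authorship (.=original, N=cursor N): 1 . . . . . 2 . . . .
Index 6: author = 2

Answer: cursor 2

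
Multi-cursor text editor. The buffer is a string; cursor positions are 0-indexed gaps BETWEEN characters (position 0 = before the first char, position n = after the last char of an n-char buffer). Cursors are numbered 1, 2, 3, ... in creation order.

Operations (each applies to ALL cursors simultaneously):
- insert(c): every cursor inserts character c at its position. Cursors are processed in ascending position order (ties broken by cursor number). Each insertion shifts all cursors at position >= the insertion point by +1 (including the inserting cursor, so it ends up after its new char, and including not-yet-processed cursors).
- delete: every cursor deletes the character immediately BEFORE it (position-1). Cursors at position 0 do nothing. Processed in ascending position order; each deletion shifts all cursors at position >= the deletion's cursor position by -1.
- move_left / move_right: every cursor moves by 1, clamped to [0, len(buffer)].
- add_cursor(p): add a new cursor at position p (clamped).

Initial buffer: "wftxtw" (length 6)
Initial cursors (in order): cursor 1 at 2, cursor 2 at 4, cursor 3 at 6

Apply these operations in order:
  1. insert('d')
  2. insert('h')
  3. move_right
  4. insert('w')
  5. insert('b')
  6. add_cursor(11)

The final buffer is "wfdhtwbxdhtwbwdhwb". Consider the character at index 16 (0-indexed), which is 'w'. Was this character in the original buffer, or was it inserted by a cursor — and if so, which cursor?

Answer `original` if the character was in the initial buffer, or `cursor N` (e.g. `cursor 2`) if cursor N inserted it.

After op 1 (insert('d')): buffer="wfdtxdtwd" (len 9), cursors c1@3 c2@6 c3@9, authorship ..1..2..3
After op 2 (insert('h')): buffer="wfdhtxdhtwdh" (len 12), cursors c1@4 c2@8 c3@12, authorship ..11..22..33
After op 3 (move_right): buffer="wfdhtxdhtwdh" (len 12), cursors c1@5 c2@9 c3@12, authorship ..11..22..33
After op 4 (insert('w')): buffer="wfdhtwxdhtwwdhw" (len 15), cursors c1@6 c2@11 c3@15, authorship ..11.1.22.2.333
After op 5 (insert('b')): buffer="wfdhtwbxdhtwbwdhwb" (len 18), cursors c1@7 c2@13 c3@18, authorship ..11.11.22.22.3333
After op 6 (add_cursor(11)): buffer="wfdhtwbxdhtwbwdhwb" (len 18), cursors c1@7 c4@11 c2@13 c3@18, authorship ..11.11.22.22.3333
Authorship (.=original, N=cursor N): . . 1 1 . 1 1 . 2 2 . 2 2 . 3 3 3 3
Index 16: author = 3

Answer: cursor 3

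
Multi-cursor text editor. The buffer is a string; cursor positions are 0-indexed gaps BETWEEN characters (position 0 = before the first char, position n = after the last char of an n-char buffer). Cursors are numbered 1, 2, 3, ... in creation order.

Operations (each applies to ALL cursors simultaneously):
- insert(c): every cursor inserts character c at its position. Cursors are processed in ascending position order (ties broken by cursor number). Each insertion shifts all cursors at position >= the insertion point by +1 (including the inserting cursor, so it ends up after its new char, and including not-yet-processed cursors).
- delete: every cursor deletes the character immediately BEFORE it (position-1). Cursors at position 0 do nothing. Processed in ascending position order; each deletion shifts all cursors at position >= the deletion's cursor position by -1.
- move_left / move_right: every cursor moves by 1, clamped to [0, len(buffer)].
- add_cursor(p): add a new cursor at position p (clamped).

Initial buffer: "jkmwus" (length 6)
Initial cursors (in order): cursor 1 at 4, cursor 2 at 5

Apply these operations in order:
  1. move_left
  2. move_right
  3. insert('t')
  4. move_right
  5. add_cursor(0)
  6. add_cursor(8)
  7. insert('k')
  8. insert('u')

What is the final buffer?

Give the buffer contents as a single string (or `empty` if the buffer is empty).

After op 1 (move_left): buffer="jkmwus" (len 6), cursors c1@3 c2@4, authorship ......
After op 2 (move_right): buffer="jkmwus" (len 6), cursors c1@4 c2@5, authorship ......
After op 3 (insert('t')): buffer="jkmwtuts" (len 8), cursors c1@5 c2@7, authorship ....1.2.
After op 4 (move_right): buffer="jkmwtuts" (len 8), cursors c1@6 c2@8, authorship ....1.2.
After op 5 (add_cursor(0)): buffer="jkmwtuts" (len 8), cursors c3@0 c1@6 c2@8, authorship ....1.2.
After op 6 (add_cursor(8)): buffer="jkmwtuts" (len 8), cursors c3@0 c1@6 c2@8 c4@8, authorship ....1.2.
After op 7 (insert('k')): buffer="kjkmwtuktskk" (len 12), cursors c3@1 c1@8 c2@12 c4@12, authorship 3....1.12.24
After op 8 (insert('u')): buffer="kujkmwtukutskkuu" (len 16), cursors c3@2 c1@10 c2@16 c4@16, authorship 33....1.112.2424

Answer: kujkmwtukutskkuu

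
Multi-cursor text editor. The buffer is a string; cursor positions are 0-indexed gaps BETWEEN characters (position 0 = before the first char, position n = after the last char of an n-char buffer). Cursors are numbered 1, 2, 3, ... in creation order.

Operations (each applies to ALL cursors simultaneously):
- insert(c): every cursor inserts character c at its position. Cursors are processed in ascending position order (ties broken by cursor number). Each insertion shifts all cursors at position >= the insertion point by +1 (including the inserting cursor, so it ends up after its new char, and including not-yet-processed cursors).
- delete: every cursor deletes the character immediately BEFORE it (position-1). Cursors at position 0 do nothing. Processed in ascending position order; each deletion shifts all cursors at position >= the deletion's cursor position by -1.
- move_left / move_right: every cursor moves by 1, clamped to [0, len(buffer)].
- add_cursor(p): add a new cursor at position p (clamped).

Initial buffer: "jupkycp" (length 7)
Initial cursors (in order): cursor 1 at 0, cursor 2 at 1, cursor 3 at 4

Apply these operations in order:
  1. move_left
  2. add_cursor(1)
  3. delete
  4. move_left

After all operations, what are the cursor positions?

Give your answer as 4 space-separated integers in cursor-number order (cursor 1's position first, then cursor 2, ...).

After op 1 (move_left): buffer="jupkycp" (len 7), cursors c1@0 c2@0 c3@3, authorship .......
After op 2 (add_cursor(1)): buffer="jupkycp" (len 7), cursors c1@0 c2@0 c4@1 c3@3, authorship .......
After op 3 (delete): buffer="ukycp" (len 5), cursors c1@0 c2@0 c4@0 c3@1, authorship .....
After op 4 (move_left): buffer="ukycp" (len 5), cursors c1@0 c2@0 c3@0 c4@0, authorship .....

Answer: 0 0 0 0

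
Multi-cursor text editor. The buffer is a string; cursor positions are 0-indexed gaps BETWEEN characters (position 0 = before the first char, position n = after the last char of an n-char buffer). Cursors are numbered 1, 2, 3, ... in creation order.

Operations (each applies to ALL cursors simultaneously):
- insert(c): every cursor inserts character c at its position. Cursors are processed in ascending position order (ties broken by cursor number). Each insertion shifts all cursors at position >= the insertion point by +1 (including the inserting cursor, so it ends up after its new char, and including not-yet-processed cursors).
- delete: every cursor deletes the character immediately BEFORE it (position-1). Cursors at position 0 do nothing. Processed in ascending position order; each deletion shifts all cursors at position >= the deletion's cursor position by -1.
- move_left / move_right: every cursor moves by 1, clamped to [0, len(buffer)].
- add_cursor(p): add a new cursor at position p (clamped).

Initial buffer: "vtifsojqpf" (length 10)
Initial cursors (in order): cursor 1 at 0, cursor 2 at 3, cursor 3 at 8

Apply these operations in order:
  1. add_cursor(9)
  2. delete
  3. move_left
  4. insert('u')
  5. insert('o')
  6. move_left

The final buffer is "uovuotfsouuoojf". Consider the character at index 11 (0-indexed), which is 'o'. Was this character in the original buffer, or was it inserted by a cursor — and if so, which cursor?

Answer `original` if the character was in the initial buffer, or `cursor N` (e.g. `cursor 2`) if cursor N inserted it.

Answer: cursor 3

Derivation:
After op 1 (add_cursor(9)): buffer="vtifsojqpf" (len 10), cursors c1@0 c2@3 c3@8 c4@9, authorship ..........
After op 2 (delete): buffer="vtfsojf" (len 7), cursors c1@0 c2@2 c3@6 c4@6, authorship .......
After op 3 (move_left): buffer="vtfsojf" (len 7), cursors c1@0 c2@1 c3@5 c4@5, authorship .......
After op 4 (insert('u')): buffer="uvutfsouujf" (len 11), cursors c1@1 c2@3 c3@9 c4@9, authorship 1.2....34..
After op 5 (insert('o')): buffer="uovuotfsouuoojf" (len 15), cursors c1@2 c2@5 c3@13 c4@13, authorship 11.22....3434..
After op 6 (move_left): buffer="uovuotfsouuoojf" (len 15), cursors c1@1 c2@4 c3@12 c4@12, authorship 11.22....3434..
Authorship (.=original, N=cursor N): 1 1 . 2 2 . . . . 3 4 3 4 . .
Index 11: author = 3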